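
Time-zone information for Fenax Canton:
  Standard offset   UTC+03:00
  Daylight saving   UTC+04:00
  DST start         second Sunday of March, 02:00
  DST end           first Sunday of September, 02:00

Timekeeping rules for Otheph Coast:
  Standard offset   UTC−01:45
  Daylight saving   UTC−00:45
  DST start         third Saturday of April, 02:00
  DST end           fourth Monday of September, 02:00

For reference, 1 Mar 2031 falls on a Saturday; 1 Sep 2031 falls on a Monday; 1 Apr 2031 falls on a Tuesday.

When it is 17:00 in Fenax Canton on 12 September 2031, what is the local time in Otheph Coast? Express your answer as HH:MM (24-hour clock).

13:15

1 March 2031 is a Saturday, so the first Sunday is March 2 and the second is March 9.
1 September 2031 is a Monday, so the first Sunday is September 7.
Daylight saving runs 9 March – 7 September; 12 September 2031 is outside that window, so Fenax Canton is on standard time at UTC+03:00.
17:00 Fenax Canton − 3h = 14:00 UTC.
1 April 2031 is a Tuesday, so the first Saturday is April 5 and the third is April 19.
1 September 2031 is a Monday, so the first Monday is September 1 and the fourth is September 22.
At the standard offset (UTC−01:45), 14:00 UTC − 1h45m = 12:15 Otheph Coast standard time.
Daylight saving runs 19 April – 22 September; the standard-time date in Otheph Coast, 12 September 2031, is inside that window, so Otheph Coast is at UTC−00:45.
14:00 UTC − 0h45m = 13:15 Otheph Coast.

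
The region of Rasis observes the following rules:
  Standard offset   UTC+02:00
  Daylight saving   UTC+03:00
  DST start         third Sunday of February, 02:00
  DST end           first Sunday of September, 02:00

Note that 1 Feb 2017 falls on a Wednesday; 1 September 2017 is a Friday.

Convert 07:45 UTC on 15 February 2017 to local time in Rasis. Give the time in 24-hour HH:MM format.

09:45

1 February 2017 is a Wednesday, so the first Sunday is February 5 and the third is February 19.
1 September 2017 is a Friday, so the first Sunday is September 3.
At the standard offset (UTC+02:00), 07:45 UTC + 2h = 09:45 Rasis standard time.
The standard-time date in Rasis, 15 February 2017, is outside the daylight-saving period (19 February – 3 September), so Rasis is on standard time, UTC+02:00.
07:45 UTC + 2h = 09:45 local.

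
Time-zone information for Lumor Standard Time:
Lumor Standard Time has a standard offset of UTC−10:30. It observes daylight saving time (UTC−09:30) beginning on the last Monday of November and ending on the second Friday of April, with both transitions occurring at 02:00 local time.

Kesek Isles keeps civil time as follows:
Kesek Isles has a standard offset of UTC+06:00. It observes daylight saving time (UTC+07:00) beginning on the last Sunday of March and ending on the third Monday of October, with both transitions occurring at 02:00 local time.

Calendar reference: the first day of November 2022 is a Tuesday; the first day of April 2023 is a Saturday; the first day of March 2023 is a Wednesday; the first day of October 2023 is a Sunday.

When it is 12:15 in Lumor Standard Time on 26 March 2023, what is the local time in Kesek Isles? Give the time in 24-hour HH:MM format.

04:45

1 November 2022 is a Tuesday, so Mondays fall on 7, 14, 21, 28; the last is November 28.
1 April 2023 is a Saturday, so the first Friday is April 7 and the second is April 14.
Daylight saving runs 28 November 2022 – 14 April 2023; 26 March 2023 is inside that window, so Lumor Standard Time is at UTC−09:30.
12:15 Lumor Standard Time + 9h30m = 21:45 UTC.
1 March 2023 is a Wednesday, so Sundays fall on 5, 12, 19, 26; the last is March 26.
1 October 2023 is a Sunday, so the first Monday is October 2 and the third is October 16.
At the standard offset (UTC+06:00), 21:45 UTC + 6h = 03:45 Kesek Isles standard time (rolling into the next day, 27 March 2023).
Daylight saving runs 26 March – 16 October; the standard-time date in Kesek Isles, 27 March 2023, is inside that window, so Kesek Isles is at UTC+07:00.
21:45 UTC + 7h = 04:45 Kesek Isles (rolling into the next day, 27 March 2023).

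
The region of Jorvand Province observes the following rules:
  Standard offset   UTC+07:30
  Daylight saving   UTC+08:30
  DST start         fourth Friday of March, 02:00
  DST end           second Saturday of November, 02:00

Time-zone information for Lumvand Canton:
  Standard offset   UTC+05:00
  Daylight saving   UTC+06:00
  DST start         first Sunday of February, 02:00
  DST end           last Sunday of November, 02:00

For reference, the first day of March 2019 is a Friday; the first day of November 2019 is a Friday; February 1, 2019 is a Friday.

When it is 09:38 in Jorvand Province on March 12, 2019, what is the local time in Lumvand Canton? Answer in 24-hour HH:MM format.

1 March 2019 is a Friday, so the first Friday is March 1 and the fourth is March 22.
1 November 2019 is a Friday, so the first Saturday is November 2 and the second is November 9.
March 12, 2019 is outside the daylight-saving period (22 March – 9 November), so Jorvand Province is on standard time, UTC+07:30.
09:38 Jorvand Province − 7h30m = 02:08 UTC.
1 February 2019 is a Friday, so the first Sunday is February 3.
1 November 2019 is a Friday, so Sundays fall on 3, 10, 17, 24; the last is November 24.
At the standard offset (UTC+05:00), 02:08 UTC + 5h = 07:08 Lumvand Canton standard time.
The standard-time date in Lumvand Canton, March 12, 2019, lies within the daylight-saving period (3 February – 24 November), so Lumvand Canton is on daylight time, UTC+06:00.
02:08 UTC + 6h = 08:08 Lumvand Canton.

08:08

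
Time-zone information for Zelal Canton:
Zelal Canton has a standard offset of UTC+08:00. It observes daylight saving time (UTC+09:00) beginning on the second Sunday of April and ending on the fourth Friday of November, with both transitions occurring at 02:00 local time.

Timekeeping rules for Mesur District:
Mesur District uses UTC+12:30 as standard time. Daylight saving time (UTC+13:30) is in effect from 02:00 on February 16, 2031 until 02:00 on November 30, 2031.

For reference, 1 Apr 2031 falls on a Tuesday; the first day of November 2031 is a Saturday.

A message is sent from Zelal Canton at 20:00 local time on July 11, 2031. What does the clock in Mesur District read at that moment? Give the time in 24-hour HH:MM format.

00:30

1 April 2031 is a Tuesday, so the first Sunday is April 6 and the second is April 13.
1 November 2031 is a Saturday, so the first Friday is November 7 and the fourth is November 28.
July 11, 2031 falls between 13 April and 28 November, so daylight saving is in effect and Zelal Canton is at UTC+09:00.
20:00 Zelal Canton − 9h = 11:00 UTC.
At the standard offset (UTC+12:30), 11:00 UTC + 12h30m = 23:30 Mesur District standard time.
Daylight saving runs 16 February – 30 November; the standard-time date in Mesur District, July 11, 2031, is inside that window, so Mesur District is at UTC+13:30.
11:00 UTC + 13h30m = 00:30 Mesur District (rolling into the next day, 12 July 2031).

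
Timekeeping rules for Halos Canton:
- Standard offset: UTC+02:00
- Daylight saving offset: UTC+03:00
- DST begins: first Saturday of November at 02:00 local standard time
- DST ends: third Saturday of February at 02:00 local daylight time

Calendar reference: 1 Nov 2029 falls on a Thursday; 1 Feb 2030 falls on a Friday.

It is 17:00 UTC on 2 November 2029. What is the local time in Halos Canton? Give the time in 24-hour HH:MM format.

1 November 2029 is a Thursday, so the first Saturday is November 3.
1 February 2030 is a Friday, so the first Saturday is February 2 and the third is February 16.
At the standard offset (UTC+02:00), 17:00 UTC + 2h = 19:00 Halos Canton standard time.
The standard-time date in Halos Canton, 2 November 2029, is outside the daylight-saving period (3 November 2029 – 16 February 2030), so Halos Canton is on standard time, UTC+02:00.
17:00 UTC + 2h = 19:00 local.

19:00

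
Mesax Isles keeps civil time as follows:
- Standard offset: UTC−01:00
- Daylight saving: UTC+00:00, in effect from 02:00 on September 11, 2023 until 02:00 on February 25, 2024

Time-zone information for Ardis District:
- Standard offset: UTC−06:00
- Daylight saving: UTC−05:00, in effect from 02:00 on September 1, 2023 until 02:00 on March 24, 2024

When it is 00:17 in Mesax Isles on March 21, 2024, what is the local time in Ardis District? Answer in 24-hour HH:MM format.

March 21, 2024 does not fall between 11 September 2023 and 25 February 2024, so daylight saving is not in effect and Mesax Isles is at UTC−01:00.
00:17 Mesax Isles + 1h = 01:17 UTC.
At the standard offset (UTC−06:00), 01:17 UTC − 6h = 19:17 Ardis District standard time (rolling into the previous day, 20 March 2024).
The standard-time date in Ardis District, March 20, 2024, lies within the daylight-saving period (1 September 2023 – 24 March 2024), so Ardis District is on daylight time, UTC−05:00.
01:17 UTC − 5h = 20:17 Ardis District (rolling into the previous day, 20 March 2024).

20:17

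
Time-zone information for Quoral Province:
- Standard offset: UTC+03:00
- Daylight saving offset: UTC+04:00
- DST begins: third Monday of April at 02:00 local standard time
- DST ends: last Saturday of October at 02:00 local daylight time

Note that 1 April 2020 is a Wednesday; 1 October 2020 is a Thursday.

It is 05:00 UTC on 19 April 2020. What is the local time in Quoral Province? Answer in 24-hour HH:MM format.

08:00

1 April 2020 is a Wednesday, so the first Monday is April 6 and the third is April 20.
1 October 2020 is a Thursday, so Saturdays fall on 3, 10, 17, 24, 31; the last is October 31.
At the standard offset (UTC+03:00), 05:00 UTC + 3h = 08:00 Quoral Province standard time.
The standard-time date in Quoral Province, 19 April 2020, does not fall between 20 April and 31 October, so daylight saving is not in effect and Quoral Province is at UTC+03:00.
05:00 UTC + 3h = 08:00 local.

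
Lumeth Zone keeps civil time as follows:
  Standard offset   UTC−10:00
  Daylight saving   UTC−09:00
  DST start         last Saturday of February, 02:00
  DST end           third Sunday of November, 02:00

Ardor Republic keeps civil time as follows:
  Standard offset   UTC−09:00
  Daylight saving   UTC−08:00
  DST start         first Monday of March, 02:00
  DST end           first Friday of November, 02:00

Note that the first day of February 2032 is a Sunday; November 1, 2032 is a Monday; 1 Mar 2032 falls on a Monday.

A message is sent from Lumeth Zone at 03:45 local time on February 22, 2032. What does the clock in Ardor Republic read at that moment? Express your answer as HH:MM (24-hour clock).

1 February 2032 is a Sunday, so Saturdays fall on 7, 14, 21, 28; the last is February 28.
1 November 2032 is a Monday, so the first Sunday is November 7 and the third is November 21.
Daylight saving runs 28 February – 21 November; February 22, 2032 is outside that window, so Lumeth Zone is on standard time at UTC−10:00.
03:45 Lumeth Zone + 10h = 13:45 UTC.
1 March 2032 is a Monday, so the first Monday is March 1.
1 November 2032 is a Monday, so the first Friday is November 5.
At the standard offset (UTC−09:00), 13:45 UTC − 9h = 04:45 Ardor Republic standard time.
Daylight saving runs 1 March – 5 November; the standard-time date in Ardor Republic, February 22, 2032, is outside that window, so Ardor Republic is on standard time at UTC−09:00.
13:45 UTC − 9h = 04:45 Ardor Republic.

04:45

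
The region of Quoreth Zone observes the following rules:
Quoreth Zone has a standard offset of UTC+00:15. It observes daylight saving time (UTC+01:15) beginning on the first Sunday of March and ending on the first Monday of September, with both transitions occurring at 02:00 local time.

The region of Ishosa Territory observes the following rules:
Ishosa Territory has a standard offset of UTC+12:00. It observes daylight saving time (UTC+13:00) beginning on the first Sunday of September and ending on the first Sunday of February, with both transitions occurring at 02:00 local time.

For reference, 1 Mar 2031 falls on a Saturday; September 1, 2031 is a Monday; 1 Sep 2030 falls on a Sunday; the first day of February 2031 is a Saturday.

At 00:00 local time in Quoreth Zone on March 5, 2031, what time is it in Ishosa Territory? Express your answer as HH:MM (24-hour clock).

1 March 2031 is a Saturday, so the first Sunday is March 2.
1 September 2031 is a Monday, so the first Monday is September 1.
Daylight saving runs 2 March – 1 September; March 5, 2031 is inside that window, so Quoreth Zone is at UTC+01:15.
00:00 Quoreth Zone − 1h15m = 22:45 UTC (rolling into the previous day, 4 March 2031).
1 September 2030 is a Sunday, so the first Sunday is September 1.
1 February 2031 is a Saturday, so the first Sunday is February 2.
At the standard offset (UTC+12:00), 22:45 UTC + 12h = 10:45 Ishosa Territory standard time (rolling into the next day, 5 March 2031).
The standard-time date in Ishosa Territory, March 5, 2031, does not fall between 1 September 2030 and 2 February 2031, so daylight saving is not in effect and Ishosa Territory is at UTC+12:00.
22:45 UTC + 12h = 10:45 Ishosa Territory (rolling into the next day, 5 March 2031).

10:45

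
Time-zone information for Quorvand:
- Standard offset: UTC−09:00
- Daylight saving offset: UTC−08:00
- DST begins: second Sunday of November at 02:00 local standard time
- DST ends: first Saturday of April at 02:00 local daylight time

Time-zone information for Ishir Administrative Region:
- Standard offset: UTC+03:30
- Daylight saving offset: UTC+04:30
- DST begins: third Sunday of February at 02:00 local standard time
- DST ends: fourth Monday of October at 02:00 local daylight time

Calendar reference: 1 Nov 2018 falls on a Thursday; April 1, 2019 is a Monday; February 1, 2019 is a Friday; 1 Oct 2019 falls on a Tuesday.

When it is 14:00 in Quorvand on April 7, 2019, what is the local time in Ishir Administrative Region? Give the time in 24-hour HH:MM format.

03:30

1 November 2018 is a Thursday, so the first Sunday is November 4 and the second is November 11.
1 April 2019 is a Monday, so the first Saturday is April 6.
Daylight saving runs 11 November 2018 – 6 April 2019; April 7, 2019 is outside that window, so Quorvand is on standard time at UTC−09:00.
14:00 Quorvand + 9h = 23:00 UTC.
1 February 2019 is a Friday, so the first Sunday is February 3 and the third is February 17.
1 October 2019 is a Tuesday, so the first Monday is October 7 and the fourth is October 28.
At the standard offset (UTC+03:30), 23:00 UTC + 3h30m = 02:30 Ishir Administrative Region standard time (rolling into the next day, 8 April 2019).
Daylight saving runs 17 February – 28 October; the standard-time date in Ishir Administrative Region, April 8, 2019, is inside that window, so Ishir Administrative Region is at UTC+04:30.
23:00 UTC + 4h30m = 03:30 Ishir Administrative Region (rolling into the next day, 8 April 2019).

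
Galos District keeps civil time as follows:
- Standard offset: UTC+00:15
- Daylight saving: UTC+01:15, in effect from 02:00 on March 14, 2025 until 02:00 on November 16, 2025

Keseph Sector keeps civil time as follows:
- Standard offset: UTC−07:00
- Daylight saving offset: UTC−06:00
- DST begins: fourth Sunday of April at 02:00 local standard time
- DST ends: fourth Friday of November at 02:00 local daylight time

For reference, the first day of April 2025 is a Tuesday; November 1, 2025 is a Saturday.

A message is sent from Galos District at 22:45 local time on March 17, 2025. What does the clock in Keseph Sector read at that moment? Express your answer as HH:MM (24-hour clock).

14:30

Daylight saving runs 14 March – 16 November; March 17, 2025 is inside that window, so Galos District is at UTC+01:15.
22:45 Galos District − 1h15m = 21:30 UTC.
1 April 2025 is a Tuesday, so the first Sunday is April 6 and the fourth is April 27.
1 November 2025 is a Saturday, so the first Friday is November 7 and the fourth is November 28.
At the standard offset (UTC−07:00), 21:30 UTC − 7h = 14:30 Keseph Sector standard time.
Daylight saving runs 27 April – 28 November; the standard-time date in Keseph Sector, March 17, 2025, is outside that window, so Keseph Sector is on standard time at UTC−07:00.
21:30 UTC − 7h = 14:30 Keseph Sector.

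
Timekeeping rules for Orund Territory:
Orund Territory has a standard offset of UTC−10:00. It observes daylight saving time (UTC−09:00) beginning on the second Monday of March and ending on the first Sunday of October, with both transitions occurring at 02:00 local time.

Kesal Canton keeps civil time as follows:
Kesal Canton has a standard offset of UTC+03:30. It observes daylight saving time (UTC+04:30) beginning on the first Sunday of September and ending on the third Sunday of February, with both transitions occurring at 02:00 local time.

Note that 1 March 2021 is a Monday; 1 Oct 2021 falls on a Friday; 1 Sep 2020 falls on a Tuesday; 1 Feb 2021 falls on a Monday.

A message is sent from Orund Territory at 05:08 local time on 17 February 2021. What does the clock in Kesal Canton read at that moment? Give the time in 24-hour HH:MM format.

19:38

1 March 2021 is a Monday, so the first Monday is March 1 and the second is March 8.
1 October 2021 is a Friday, so the first Sunday is October 3.
Daylight saving runs 8 March – 3 October; 17 February 2021 is outside that window, so Orund Territory is on standard time at UTC−10:00.
05:08 Orund Territory + 10h = 15:08 UTC.
1 September 2020 is a Tuesday, so the first Sunday is September 6.
1 February 2021 is a Monday, so the first Sunday is February 7 and the third is February 21.
At the standard offset (UTC+03:30), 15:08 UTC + 3h30m = 18:38 Kesal Canton standard time.
The standard-time date in Kesal Canton, 17 February 2021, falls between 6 September 2020 and 21 February 2021, so daylight saving is in effect and Kesal Canton is at UTC+04:30.
15:08 UTC + 4h30m = 19:38 Kesal Canton.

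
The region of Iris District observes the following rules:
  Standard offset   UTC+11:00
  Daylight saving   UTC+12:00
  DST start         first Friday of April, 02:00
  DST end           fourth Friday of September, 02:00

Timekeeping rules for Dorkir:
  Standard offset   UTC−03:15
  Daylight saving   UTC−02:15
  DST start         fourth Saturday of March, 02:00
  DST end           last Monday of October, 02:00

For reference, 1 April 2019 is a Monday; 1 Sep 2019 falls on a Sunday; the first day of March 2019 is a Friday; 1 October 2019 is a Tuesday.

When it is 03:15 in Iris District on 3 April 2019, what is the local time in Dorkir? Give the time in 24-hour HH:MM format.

1 April 2019 is a Monday, so the first Friday is April 5.
1 September 2019 is a Sunday, so the first Friday is September 6 and the fourth is September 27.
3 April 2019 is outside the daylight-saving period (5 April – 27 September), so Iris District is on standard time, UTC+11:00.
03:15 Iris District − 11h = 16:15 UTC (rolling into the previous day, 2 April 2019).
1 March 2019 is a Friday, so the first Saturday is March 2 and the fourth is March 23.
1 October 2019 is a Tuesday, so Mondays fall on 7, 14, 21, 28; the last is October 28.
At the standard offset (UTC−03:15), 16:15 UTC − 3h15m = 13:00 Dorkir standard time.
Daylight saving runs 23 March – 28 October; the standard-time date in Dorkir, 2 April 2019, is inside that window, so Dorkir is at UTC−02:15.
16:15 UTC − 2h15m = 14:00 Dorkir.

14:00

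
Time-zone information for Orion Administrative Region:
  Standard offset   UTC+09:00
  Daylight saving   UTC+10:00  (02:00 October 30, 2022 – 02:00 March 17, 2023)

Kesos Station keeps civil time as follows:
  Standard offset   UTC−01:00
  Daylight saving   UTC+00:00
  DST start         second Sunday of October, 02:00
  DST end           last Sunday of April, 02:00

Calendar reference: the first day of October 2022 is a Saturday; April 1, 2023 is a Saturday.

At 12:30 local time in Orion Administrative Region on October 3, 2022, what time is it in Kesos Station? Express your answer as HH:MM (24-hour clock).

October 3, 2022 does not fall between 30 October 2022 and 17 March 2023, so daylight saving is not in effect and Orion Administrative Region is at UTC+09:00.
12:30 Orion Administrative Region − 9h = 03:30 UTC.
1 October 2022 is a Saturday, so the first Sunday is October 2 and the second is October 9.
1 April 2023 is a Saturday, so Sundays fall on 2, 9, 16, 23, 30; the last is April 30.
At the standard offset (UTC−01:00), 03:30 UTC − 1h = 02:30 Kesos Station standard time.
The standard-time date in Kesos Station, October 3, 2022, is outside the daylight-saving period (9 October 2022 – 30 April 2023), so Kesos Station is on standard time, UTC−01:00.
03:30 UTC − 1h = 02:30 Kesos Station.

02:30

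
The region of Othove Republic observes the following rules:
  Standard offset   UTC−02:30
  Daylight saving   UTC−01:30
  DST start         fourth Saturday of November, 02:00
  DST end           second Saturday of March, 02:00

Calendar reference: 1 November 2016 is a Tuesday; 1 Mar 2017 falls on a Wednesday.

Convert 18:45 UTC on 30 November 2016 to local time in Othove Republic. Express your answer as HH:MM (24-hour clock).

1 November 2016 is a Tuesday, so the first Saturday is November 5 and the fourth is November 26.
1 March 2017 is a Wednesday, so the first Saturday is March 4 and the second is March 11.
At the standard offset (UTC−02:30), 18:45 UTC − 2h30m = 16:15 Othove Republic standard time.
The standard-time date in Othove Republic, 30 November 2016, lies within the daylight-saving period (26 November 2016 – 11 March 2017), so Othove Republic is on daylight time, UTC−01:30.
18:45 UTC − 1h30m = 17:15 local.

17:15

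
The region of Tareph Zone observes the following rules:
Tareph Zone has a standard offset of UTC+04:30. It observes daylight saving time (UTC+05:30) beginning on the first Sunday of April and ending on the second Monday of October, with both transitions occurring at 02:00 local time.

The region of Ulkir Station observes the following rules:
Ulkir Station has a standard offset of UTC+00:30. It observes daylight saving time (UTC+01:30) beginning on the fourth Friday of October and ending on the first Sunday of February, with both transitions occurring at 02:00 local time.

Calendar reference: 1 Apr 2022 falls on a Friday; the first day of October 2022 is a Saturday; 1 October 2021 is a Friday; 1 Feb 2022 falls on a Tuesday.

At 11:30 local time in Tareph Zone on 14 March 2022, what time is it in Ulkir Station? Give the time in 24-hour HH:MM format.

1 April 2022 is a Friday, so the first Sunday is April 3.
1 October 2022 is a Saturday, so the first Monday is October 3 and the second is October 10.
14 March 2022 is outside the daylight-saving period (3 April – 10 October), so Tareph Zone is on standard time, UTC+04:30.
11:30 Tareph Zone − 4h30m = 07:00 UTC.
1 October 2021 is a Friday, so the first Friday is October 1 and the fourth is October 22.
1 February 2022 is a Tuesday, so the first Sunday is February 6.
At the standard offset (UTC+00:30), 07:00 UTC + 0h30m = 07:30 Ulkir Station standard time.
Daylight saving runs 22 October 2021 – 6 February 2022; the standard-time date in Ulkir Station, 14 March 2022, is outside that window, so Ulkir Station is on standard time at UTC+00:30.
07:00 UTC + 0h30m = 07:30 Ulkir Station.

07:30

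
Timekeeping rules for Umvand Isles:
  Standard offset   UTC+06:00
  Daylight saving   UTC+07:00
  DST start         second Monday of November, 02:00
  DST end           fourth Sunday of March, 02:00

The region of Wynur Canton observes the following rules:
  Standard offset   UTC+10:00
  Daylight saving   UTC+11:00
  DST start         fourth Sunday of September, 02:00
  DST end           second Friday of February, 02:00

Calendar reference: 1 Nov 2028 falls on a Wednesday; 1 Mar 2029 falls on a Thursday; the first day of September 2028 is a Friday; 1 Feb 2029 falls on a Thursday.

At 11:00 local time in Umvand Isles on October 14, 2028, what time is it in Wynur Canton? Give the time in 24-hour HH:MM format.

1 November 2028 is a Wednesday, so the first Monday is November 6 and the second is November 13.
1 March 2029 is a Thursday, so the first Sunday is March 4 and the fourth is March 25.
October 14, 2028 is outside the daylight-saving period (13 November 2028 – 25 March 2029), so Umvand Isles is on standard time, UTC+06:00.
11:00 Umvand Isles − 6h = 05:00 UTC.
1 September 2028 is a Friday, so the first Sunday is September 3 and the fourth is September 24.
1 February 2029 is a Thursday, so the first Friday is February 2 and the second is February 9.
At the standard offset (UTC+10:00), 05:00 UTC + 10h = 15:00 Wynur Canton standard time.
The standard-time date in Wynur Canton, October 14, 2028, falls between 24 September 2028 and 9 February 2029, so daylight saving is in effect and Wynur Canton is at UTC+11:00.
05:00 UTC + 11h = 16:00 Wynur Canton.

16:00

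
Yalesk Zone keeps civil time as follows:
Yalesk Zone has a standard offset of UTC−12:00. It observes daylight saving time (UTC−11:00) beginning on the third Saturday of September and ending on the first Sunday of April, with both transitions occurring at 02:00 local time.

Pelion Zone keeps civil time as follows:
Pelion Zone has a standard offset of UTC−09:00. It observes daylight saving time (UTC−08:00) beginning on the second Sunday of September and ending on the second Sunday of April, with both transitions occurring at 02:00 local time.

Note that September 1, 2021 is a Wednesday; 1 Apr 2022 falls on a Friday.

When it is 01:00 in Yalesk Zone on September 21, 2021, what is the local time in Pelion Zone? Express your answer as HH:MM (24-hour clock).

1 September 2021 is a Wednesday, so the first Saturday is September 4 and the third is September 18.
1 April 2022 is a Friday, so the first Sunday is April 3.
Daylight saving runs 18 September 2021 – 3 April 2022; September 21, 2021 is inside that window, so Yalesk Zone is at UTC−11:00.
01:00 Yalesk Zone + 11h = 12:00 UTC.
1 September 2021 is a Wednesday, so the first Sunday is September 5 and the second is September 12.
1 April 2022 is a Friday, so the first Sunday is April 3 and the second is April 10.
At the standard offset (UTC−09:00), 12:00 UTC − 9h = 03:00 Pelion Zone standard time.
The standard-time date in Pelion Zone, September 21, 2021, falls between 12 September 2021 and 10 April 2022, so daylight saving is in effect and Pelion Zone is at UTC−08:00.
12:00 UTC − 8h = 04:00 Pelion Zone.

04:00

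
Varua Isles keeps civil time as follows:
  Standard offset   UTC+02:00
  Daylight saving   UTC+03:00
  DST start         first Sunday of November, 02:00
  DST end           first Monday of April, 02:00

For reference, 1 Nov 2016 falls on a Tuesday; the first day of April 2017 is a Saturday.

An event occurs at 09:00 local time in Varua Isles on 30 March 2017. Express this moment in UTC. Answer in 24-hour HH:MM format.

1 November 2016 is a Tuesday, so the first Sunday is November 6.
1 April 2017 is a Saturday, so the first Monday is April 3.
Daylight saving runs 6 November 2016 – 3 April 2017; 30 March 2017 is inside that window, so Varua Isles is at UTC+03:00.
09:00 local − 3h = 06:00 UTC.

06:00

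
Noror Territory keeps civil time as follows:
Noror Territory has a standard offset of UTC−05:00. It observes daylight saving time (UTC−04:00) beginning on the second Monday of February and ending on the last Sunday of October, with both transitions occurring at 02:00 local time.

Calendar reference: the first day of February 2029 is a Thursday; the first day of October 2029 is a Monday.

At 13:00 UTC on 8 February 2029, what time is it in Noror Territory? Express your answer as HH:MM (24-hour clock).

1 February 2029 is a Thursday, so the first Monday is February 5 and the second is February 12.
1 October 2029 is a Monday, so Sundays fall on 7, 14, 21, 28; the last is October 28.
At the standard offset (UTC−05:00), 13:00 UTC − 5h = 08:00 Noror Territory standard time.
The standard-time date in Noror Territory, 8 February 2029, does not fall between 12 February and 28 October, so daylight saving is not in effect and Noror Territory is at UTC−05:00.
13:00 UTC − 5h = 08:00 local.

08:00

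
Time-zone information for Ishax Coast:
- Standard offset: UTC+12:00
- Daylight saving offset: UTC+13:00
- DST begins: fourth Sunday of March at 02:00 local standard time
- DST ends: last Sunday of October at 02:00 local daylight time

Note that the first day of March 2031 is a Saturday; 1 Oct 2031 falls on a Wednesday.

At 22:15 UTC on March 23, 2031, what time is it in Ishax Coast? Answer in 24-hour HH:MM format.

1 March 2031 is a Saturday, so the first Sunday is March 2 and the fourth is March 23.
1 October 2031 is a Wednesday, so Sundays fall on 5, 12, 19, 26; the last is October 26.
At the standard offset (UTC+12:00), 22:15 UTC + 12h = 10:15 Ishax Coast standard time (rolling into the next day, 24 March 2031).
The standard-time date in Ishax Coast, March 24, 2031, falls between 23 March and 26 October, so daylight saving is in effect and Ishax Coast is at UTC+13:00.
22:15 UTC + 13h = 11:15 local (rolling into the next day, 24 March 2031).

11:15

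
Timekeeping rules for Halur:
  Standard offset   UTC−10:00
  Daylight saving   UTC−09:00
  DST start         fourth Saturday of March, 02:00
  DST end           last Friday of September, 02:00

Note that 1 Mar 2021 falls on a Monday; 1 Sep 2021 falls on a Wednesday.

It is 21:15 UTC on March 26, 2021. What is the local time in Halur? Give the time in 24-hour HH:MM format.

1 March 2021 is a Monday, so the first Saturday is March 6 and the fourth is March 27.
1 September 2021 is a Wednesday, so Fridays fall on 3, 10, 17, 24; the last is September 24.
At the standard offset (UTC−10:00), 21:15 UTC − 10h = 11:15 Halur standard time.
The standard-time date in Halur, March 26, 2021, does not fall between 27 March and 24 September, so daylight saving is not in effect and Halur is at UTC−10:00.
21:15 UTC − 10h = 11:15 local.

11:15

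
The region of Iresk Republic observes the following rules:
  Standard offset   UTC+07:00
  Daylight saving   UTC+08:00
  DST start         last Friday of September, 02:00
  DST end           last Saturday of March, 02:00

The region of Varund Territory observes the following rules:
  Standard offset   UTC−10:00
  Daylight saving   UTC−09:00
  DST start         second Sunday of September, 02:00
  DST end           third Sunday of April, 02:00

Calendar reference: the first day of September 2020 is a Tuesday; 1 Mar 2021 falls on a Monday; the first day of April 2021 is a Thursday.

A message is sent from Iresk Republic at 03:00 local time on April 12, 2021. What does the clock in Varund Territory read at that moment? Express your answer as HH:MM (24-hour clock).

11:00

1 September 2020 is a Tuesday, so Fridays fall on 4, 11, 18, 25; the last is September 25.
1 March 2021 is a Monday, so Saturdays fall on 6, 13, 20, 27; the last is March 27.
April 12, 2021 does not fall between 25 September 2020 and 27 March 2021, so daylight saving is not in effect and Iresk Republic is at UTC+07:00.
03:00 Iresk Republic − 7h = 20:00 UTC (rolling into the previous day, 11 April 2021).
1 September 2020 is a Tuesday, so the first Sunday is September 6 and the second is September 13.
1 April 2021 is a Thursday, so the first Sunday is April 4 and the third is April 18.
At the standard offset (UTC−10:00), 20:00 UTC − 10h = 10:00 Varund Territory standard time.
The standard-time date in Varund Territory, April 11, 2021, falls between 13 September 2020 and 18 April 2021, so daylight saving is in effect and Varund Territory is at UTC−09:00.
20:00 UTC − 9h = 11:00 Varund Territory.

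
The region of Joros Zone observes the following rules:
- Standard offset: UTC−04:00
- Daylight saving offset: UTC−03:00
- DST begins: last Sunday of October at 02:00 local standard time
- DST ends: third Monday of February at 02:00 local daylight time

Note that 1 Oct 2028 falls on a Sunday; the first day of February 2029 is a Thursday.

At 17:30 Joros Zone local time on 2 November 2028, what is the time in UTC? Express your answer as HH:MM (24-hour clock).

20:30

1 October 2028 is a Sunday, so Sundays fall on 1, 8, 15, 22, 29; the last is October 29.
1 February 2029 is a Thursday, so the first Monday is February 5 and the third is February 19.
2 November 2028 falls between 29 October 2028 and 19 February 2029, so daylight saving is in effect and Joros Zone is at UTC−03:00.
17:30 local + 3h = 20:30 UTC.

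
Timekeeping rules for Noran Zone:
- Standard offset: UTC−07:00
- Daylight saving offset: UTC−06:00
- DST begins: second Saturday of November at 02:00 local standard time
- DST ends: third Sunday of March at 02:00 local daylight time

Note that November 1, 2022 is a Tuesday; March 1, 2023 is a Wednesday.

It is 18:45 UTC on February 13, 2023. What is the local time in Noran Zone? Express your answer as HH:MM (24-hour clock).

1 November 2022 is a Tuesday, so the first Saturday is November 5 and the second is November 12.
1 March 2023 is a Wednesday, so the first Sunday is March 5 and the third is March 19.
At the standard offset (UTC−07:00), 18:45 UTC − 7h = 11:45 Noran Zone standard time.
The standard-time date in Noran Zone, February 13, 2023, lies within the daylight-saving period (12 November 2022 – 19 March 2023), so Noran Zone is on daylight time, UTC−06:00.
18:45 UTC − 6h = 12:45 local.

12:45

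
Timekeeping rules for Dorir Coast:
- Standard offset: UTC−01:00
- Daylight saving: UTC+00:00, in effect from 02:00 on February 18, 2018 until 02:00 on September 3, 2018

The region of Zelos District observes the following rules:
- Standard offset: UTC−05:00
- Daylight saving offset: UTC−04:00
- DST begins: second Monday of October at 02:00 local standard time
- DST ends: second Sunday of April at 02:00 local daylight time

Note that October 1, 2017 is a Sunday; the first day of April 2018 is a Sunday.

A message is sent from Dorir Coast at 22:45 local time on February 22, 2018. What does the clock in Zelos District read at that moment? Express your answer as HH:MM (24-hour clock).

18:45

February 22, 2018 lies within the daylight-saving period (18 February – 3 September), so Dorir Coast is on daylight time, UTC+00:00.
22:45 Dorir Coast − 0h = 22:45 UTC.
1 October 2017 is a Sunday, so the first Monday is October 2 and the second is October 9.
1 April 2018 is a Sunday, so the first Sunday is April 1 and the second is April 8.
At the standard offset (UTC−05:00), 22:45 UTC − 5h = 17:45 Zelos District standard time.
Daylight saving runs 9 October 2017 – 8 April 2018; the standard-time date in Zelos District, February 22, 2018, is inside that window, so Zelos District is at UTC−04:00.
22:45 UTC − 4h = 18:45 Zelos District.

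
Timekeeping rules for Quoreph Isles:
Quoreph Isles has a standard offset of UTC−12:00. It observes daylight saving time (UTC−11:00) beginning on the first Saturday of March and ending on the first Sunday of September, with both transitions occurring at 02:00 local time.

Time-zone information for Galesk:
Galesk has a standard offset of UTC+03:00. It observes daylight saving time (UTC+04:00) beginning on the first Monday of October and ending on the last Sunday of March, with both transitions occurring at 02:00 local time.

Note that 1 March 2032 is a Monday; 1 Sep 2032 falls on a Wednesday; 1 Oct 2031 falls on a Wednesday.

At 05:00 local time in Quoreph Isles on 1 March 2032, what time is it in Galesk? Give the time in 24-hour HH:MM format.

1 March 2032 is a Monday, so the first Saturday is March 6.
1 September 2032 is a Wednesday, so the first Sunday is September 5.
Daylight saving runs 6 March – 5 September; 1 March 2032 is outside that window, so Quoreph Isles is on standard time at UTC−12:00.
05:00 Quoreph Isles + 12h = 17:00 UTC.
1 October 2031 is a Wednesday, so the first Monday is October 6.
1 March 2032 is a Monday, so Sundays fall on 7, 14, 21, 28; the last is March 28.
At the standard offset (UTC+03:00), 17:00 UTC + 3h = 20:00 Galesk standard time.
Daylight saving runs 6 October 2031 – 28 March 2032; the standard-time date in Galesk, 1 March 2032, is inside that window, so Galesk is at UTC+04:00.
17:00 UTC + 4h = 21:00 Galesk.

21:00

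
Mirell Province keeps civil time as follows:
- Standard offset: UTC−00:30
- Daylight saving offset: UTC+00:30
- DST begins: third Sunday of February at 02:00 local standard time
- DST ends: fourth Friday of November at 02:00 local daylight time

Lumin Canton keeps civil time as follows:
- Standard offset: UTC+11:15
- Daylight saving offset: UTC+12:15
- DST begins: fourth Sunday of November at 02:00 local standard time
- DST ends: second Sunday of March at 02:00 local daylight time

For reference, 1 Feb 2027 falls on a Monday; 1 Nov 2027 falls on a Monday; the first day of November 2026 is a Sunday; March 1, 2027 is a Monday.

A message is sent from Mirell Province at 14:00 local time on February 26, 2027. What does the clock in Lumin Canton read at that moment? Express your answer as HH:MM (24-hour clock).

01:45

1 February 2027 is a Monday, so the first Sunday is February 7 and the third is February 21.
1 November 2027 is a Monday, so the first Friday is November 5 and the fourth is November 26.
February 26, 2027 lies within the daylight-saving period (21 February – 26 November), so Mirell Province is on daylight time, UTC+00:30.
14:00 Mirell Province − 0h30m = 13:30 UTC.
1 November 2026 is a Sunday, so the first Sunday is November 1 and the fourth is November 22.
1 March 2027 is a Monday, so the first Sunday is March 7 and the second is March 14.
At the standard offset (UTC+11:15), 13:30 UTC + 11h15m = 00:45 Lumin Canton standard time (rolling into the next day, 27 February 2027).
Daylight saving runs 22 November 2026 – 14 March 2027; the standard-time date in Lumin Canton, February 27, 2027, is inside that window, so Lumin Canton is at UTC+12:15.
13:30 UTC + 12h15m = 01:45 Lumin Canton (rolling into the next day, 27 February 2027).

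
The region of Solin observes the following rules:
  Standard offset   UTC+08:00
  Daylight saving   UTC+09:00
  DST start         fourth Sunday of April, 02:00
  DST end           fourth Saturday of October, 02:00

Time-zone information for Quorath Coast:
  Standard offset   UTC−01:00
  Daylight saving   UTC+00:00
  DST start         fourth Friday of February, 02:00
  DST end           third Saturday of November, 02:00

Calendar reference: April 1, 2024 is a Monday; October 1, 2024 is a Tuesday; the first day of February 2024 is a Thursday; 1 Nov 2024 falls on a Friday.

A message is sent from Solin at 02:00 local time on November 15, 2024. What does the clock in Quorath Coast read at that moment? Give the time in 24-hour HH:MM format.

1 April 2024 is a Monday, so the first Sunday is April 7 and the fourth is April 28.
1 October 2024 is a Tuesday, so the first Saturday is October 5 and the fourth is October 26.
November 15, 2024 is outside the daylight-saving period (28 April – 26 October), so Solin is on standard time, UTC+08:00.
02:00 Solin − 8h = 18:00 UTC (rolling into the previous day, 14 November 2024).
1 February 2024 is a Thursday, so the first Friday is February 2 and the fourth is February 23.
1 November 2024 is a Friday, so the first Saturday is November 2 and the third is November 16.
At the standard offset (UTC−01:00), 18:00 UTC − 1h = 17:00 Quorath Coast standard time.
The standard-time date in Quorath Coast, November 14, 2024, falls between 23 February and 16 November, so daylight saving is in effect and Quorath Coast is at UTC+00:00.
18:00 UTC + 0h = 18:00 Quorath Coast.

18:00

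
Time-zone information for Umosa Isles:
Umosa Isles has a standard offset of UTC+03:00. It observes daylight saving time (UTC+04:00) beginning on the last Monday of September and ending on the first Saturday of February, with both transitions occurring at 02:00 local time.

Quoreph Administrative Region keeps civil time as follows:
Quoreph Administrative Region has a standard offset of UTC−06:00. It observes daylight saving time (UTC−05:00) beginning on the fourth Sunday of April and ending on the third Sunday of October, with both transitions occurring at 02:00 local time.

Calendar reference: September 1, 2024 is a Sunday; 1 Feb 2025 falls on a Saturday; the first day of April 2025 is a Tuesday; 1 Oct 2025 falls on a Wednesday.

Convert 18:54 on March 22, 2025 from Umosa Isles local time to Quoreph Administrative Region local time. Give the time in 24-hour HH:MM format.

09:54

1 September 2024 is a Sunday, so Mondays fall on 2, 9, 16, 23, 30; the last is September 30.
1 February 2025 is a Saturday, so the first Saturday is February 1.
March 22, 2025 is outside the daylight-saving period (30 September 2024 – 1 February 2025), so Umosa Isles is on standard time, UTC+03:00.
18:54 Umosa Isles − 3h = 15:54 UTC.
1 April 2025 is a Tuesday, so the first Sunday is April 6 and the fourth is April 27.
1 October 2025 is a Wednesday, so the first Sunday is October 5 and the third is October 19.
At the standard offset (UTC−06:00), 15:54 UTC − 6h = 09:54 Quoreph Administrative Region standard time.
Daylight saving runs 27 April – 19 October; the standard-time date in Quoreph Administrative Region, March 22, 2025, is outside that window, so Quoreph Administrative Region is on standard time at UTC−06:00.
15:54 UTC − 6h = 09:54 Quoreph Administrative Region.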